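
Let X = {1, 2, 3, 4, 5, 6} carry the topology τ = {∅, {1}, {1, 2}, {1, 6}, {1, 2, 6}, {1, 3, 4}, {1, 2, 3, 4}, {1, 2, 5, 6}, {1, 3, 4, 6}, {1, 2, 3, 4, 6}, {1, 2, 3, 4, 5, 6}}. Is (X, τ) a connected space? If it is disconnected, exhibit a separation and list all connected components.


(X, τ) is connected.

Find clopen sets (U ∈ τ with X ∖ U ∈ τ):
  U = ∅, X ∖ U = {1, 2, 3, 4, 5, 6} — both open, so U is clopen.
  U = {1, 2, 3, 4, 5, 6}, X ∖ U = ∅ — both open, so U is clopen.
Only trivial clopens (∅ and X) exist, so (X, τ) is connected.
Compute connected components by grouping points that agree on all clopens:
  component: {1, 2, 3, 4, 5, 6}


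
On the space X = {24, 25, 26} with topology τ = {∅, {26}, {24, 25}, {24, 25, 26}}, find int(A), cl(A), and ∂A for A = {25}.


int(A) = ∅, cl(A) = {24, 25}, ∂A = {24, 25}.

Closed sets in (X, τ) are complements of opens:
  closed(X, τ) = {∅, {26}, {24, 25}, {24, 25, 26}}.
int(A) = ⋃ {U ∈ τ : U ⊆ A}. Opens contained in A: ∅.
Taking the union of these: int(A) = ∅.
cl(A) = ⋂ {C closed : A ⊆ C}. Closed sets containing A: {24, 25}, {24, 25, 26}.
Intersecting these: cl(A) = {24, 25}.
∂A = cl(A) ∖ int(A) = {24, 25} ∖ ∅ = {24, 25}.


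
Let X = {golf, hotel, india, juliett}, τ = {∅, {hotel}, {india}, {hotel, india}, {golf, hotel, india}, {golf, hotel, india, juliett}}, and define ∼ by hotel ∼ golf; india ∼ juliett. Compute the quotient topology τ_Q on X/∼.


X/∼ = {[golf=hotel], [india=juliett]}; |τ_Q| = 2.

Equivalence classes: [golf=hotel], [india=juliett].
Quotient map π: X → X/∼ sends golf ↦ [golf=hotel], hotel ↦ [golf=hotel], india ↦ [india=juliett], juliett ↦ [india=juliett].
For each subset V ⊆ X/∼, compute π^{-1}(V) ⊆ X and check whether π^{-1}(V) ∈ τ. V is open in τ_Q iff π^{-1}(V) ∈ τ.
  V = {}: π^{-1}(V) = ∅ ∈ τ ✓.
  V = {[golf=hotel]}: π^{-1}(V) = {golf, hotel} ∉ τ ✗.
  V = {[india=juliett]}: π^{-1}(V) = {india, juliett} ∉ τ ✗.
  V = {[golf=hotel], [india=juliett]}: π^{-1}(V) = {golf, hotel, india, juliett} ∈ τ ✓.
Open sets in the quotient: τ_Q = {{}, {[golf=hotel], [india=juliett]}} (2 elements).


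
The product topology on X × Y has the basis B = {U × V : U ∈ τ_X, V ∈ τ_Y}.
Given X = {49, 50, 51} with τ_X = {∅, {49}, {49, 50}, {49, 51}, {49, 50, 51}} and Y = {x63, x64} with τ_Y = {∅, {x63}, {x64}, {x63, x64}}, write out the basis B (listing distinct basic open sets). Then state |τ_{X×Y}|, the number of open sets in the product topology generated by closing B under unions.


Basis B = {∅ × ∅, {49} × {x63}, {49} × {x64}, {49} × {x63, x64}, {49, 50} × {x63}, {49, 51} × {x63}, {49, 50} × {x64}, {49, 51} × {x64}, {49, 50, 51} × {x63}, {49, 50, 51} × {x64}, {49, 50} × {x63, x64}, {49, 51} × {x63, x64}, {49, 50, 51} × {x63, x64}}; |τ_{X×Y}| = 25.

Enumerate products U × V with U ∈ τ_X, V ∈ τ_Y (deduplicated):
  ∅ × ∅ = {} (∅)
  {49} × {x63} = {(49,x63)}
  {49} × {x64} = {(49,x64)}
  {49} × {x63, x64} = {(49,x63), (49,x64)}
  {49, 50} × {x63} = {(49,x63), (50,x63)}
  {49, 51} × {x63} = {(49,x63), (51,x63)}
  {49, 50} × {x64} = {(49,x64), (50,x64)}
  {49, 51} × {x64} = {(49,x64), (51,x64)}
  {49, 50, 51} × {x63} = {(49,x63), (50,x63), (51,x63)}
  {49, 50, 51} × {x64} = {(49,x64), (50,x64), (51,x64)}
  {49, 50} × {x63, x64} = {(49,x63), (49,x64), (50,x63), (50,x64)}
  {49, 51} × {x63, x64} = {(49,x63), (49,x64), (51,x63), (51,x64)}
  {49, 50, 51} × {x63, x64} = {(49,x63), (49,x64), (50,x63), (50,x64), (51,x63), (51,x64)}
These 13 distinct sets form the basis B.
Close under arbitrary unions to get τ_{X×Y}; counting gives |τ_{X×Y}| = 25.


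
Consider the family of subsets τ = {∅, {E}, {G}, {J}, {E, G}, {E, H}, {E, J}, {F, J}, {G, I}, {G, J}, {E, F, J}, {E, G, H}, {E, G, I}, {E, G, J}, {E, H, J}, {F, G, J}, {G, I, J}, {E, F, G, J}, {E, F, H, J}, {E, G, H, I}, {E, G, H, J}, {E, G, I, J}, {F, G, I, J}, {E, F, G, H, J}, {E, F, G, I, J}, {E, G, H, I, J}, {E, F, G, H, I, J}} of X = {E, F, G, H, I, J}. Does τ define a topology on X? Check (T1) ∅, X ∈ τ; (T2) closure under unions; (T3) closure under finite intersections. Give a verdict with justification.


τ IS a topology on X.

Axiom (T1): ∅ ∈ τ? Yes; X ∈ τ? Yes.
Axiom (T2/T3): check pairwise unions and intersections of members of τ.
All pairwise intersections and unions checked — each lies in τ. Therefore τ satisfies (T1), (T2), (T3): it IS a topology on X.


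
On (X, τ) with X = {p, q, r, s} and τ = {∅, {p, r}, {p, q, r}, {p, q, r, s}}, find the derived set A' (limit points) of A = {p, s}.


A' = {q, r, s}

For each x ∈ X, list the open sets U ∈ τ with x ∈ U, then check whether U ∩ (A ∖ {x}) ≠ ∅ for every such U.
  x = p: open {p, r} ∋ x has {p, r} ∩ (A ∖ {p}) = ∅, so x is NOT a limit point.
  x = q: opens ∋ x are {p, q, r}, {p, q, r, s}; each meets A ∖ {q}, so x IS a limit point.
  x = r: opens ∋ x are {p, r}, {p, q, r}, {p, q, r, s}; each meets A ∖ {r}, so x IS a limit point.
  x = s: opens ∋ x are {p, q, r, s}; each meets A ∖ {s}, so x IS a limit point.
Collecting: A' = {q, r, s}.


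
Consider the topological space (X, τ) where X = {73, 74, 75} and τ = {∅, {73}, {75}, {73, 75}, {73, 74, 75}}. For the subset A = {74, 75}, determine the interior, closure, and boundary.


int(A) = {75}, cl(A) = {74, 75}, ∂A = {74}.

Closed sets in (X, τ) are complements of opens:
  closed(X, τ) = {∅, {74}, {73, 74}, {74, 75}, {73, 74, 75}}.
int(A) = ⋃ {U ∈ τ : U ⊆ A}. Opens contained in A: ∅, {75}.
Taking the union of these: int(A) = {75}.
cl(A) = ⋂ {C closed : A ⊆ C}. Closed sets containing A: {74, 75}, {73, 74, 75}.
Intersecting these: cl(A) = {74, 75}.
∂A = cl(A) ∖ int(A) = {74, 75} ∖ {75} = {74}.


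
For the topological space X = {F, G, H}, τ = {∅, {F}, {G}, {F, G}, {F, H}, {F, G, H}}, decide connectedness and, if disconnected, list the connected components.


(X, τ) is disconnected; components = [{G}, {F, H}].

Find clopen sets (U ∈ τ with X ∖ U ∈ τ):
  U = ∅, X ∖ U = {F, G, H} — both open, so U is clopen.
  U = {G}, X ∖ U = {F, H} — both open, so U is clopen.
  U = {F, H}, X ∖ U = {G} — both open, so U is clopen.
  U = {F, G, H}, X ∖ U = ∅ — both open, so U is clopen.
Nontrivial clopen(s) exist: e.g. {G}. So (X, τ) is disconnected.
Compute connected components by grouping points that agree on all clopens:
  component: {G}
  component: {F, H}


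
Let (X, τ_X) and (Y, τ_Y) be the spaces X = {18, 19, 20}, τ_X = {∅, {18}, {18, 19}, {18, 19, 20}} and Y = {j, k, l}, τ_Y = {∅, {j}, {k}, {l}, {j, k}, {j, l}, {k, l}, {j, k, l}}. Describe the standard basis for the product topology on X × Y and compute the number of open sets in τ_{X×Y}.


Basis B = {∅ × ∅, {18} × {j}, {18} × {k}, {18} × {l}, {18} × {j, k}, {18} × {j, l}, {18, 19} × {j}, {18} × {k, l}, {18, 19} × {k}, {18, 19} × {l}, {18} × {j, k, l}, {18, 19, 20} × {j}, {18, 19, 20} × {k}, {18, 19, 20} × {l}, {18, 19} × {j, k}, {18, 19} × {j, l}, {18, 19} × {k, l}, {18, 19} × {j, k, l}, {18, 19, 20} × {j, k}, {18, 19, 20} × {j, l}, {18, 19, 20} × {k, l}, {18, 19, 20} × {j, k, l}}; |τ_{X×Y}| = 64.

Enumerate products U × V with U ∈ τ_X, V ∈ τ_Y (deduplicated):
  ∅ × ∅ = {} (∅)
  {18} × {j} = {(18,j)}
  {18} × {k} = {(18,k)}
  {18} × {l} = {(18,l)}
  {18} × {j, k} = {(18,j), (18,k)}
  {18} × {j, l} = {(18,j), (18,l)}
  {18, 19} × {j} = {(18,j), (19,j)}
  {18} × {k, l} = {(18,k), (18,l)}
  {18, 19} × {k} = {(18,k), (19,k)}
  {18, 19} × {l} = {(18,l), (19,l)}
  {18} × {j, k, l} = {(18,j), (18,k), (18,l)}
  {18, 19, 20} × {j} = {(18,j), (19,j), (20,j)}
  {18, 19, 20} × {k} = {(18,k), (19,k), (20,k)}
  {18, 19, 20} × {l} = {(18,l), (19,l), (20,l)}
  {18, 19} × {j, k} = {(18,j), (18,k), (19,j), (19,k)}
  {18, 19} × {j, l} = {(18,j), (18,l), (19,j), (19,l)}
  {18, 19} × {k, l} = {(18,k), (18,l), (19,k), (19,l)}
  {18, 19} × {j, k, l} = {(18,j), (18,k), (18,l), (19,j), (19,k), (19,l)}
  {18, 19, 20} × {j, k} = {(18,j), (18,k), (19,j), (19,k), (20,j), (20,k)}
  {18, 19, 20} × {j, l} = {(18,j), (18,l), (19,j), (19,l), (20,j), (20,l)}
  {18, 19, 20} × {k, l} = {(18,k), (18,l), (19,k), (19,l), (20,k), (20,l)}
  {18, 19, 20} × {j, k, l} = {(18,j), (18,k), (18,l), (19,j), (19,k), (19,l), (20,j), (20,k), (20,l)}
These 22 distinct sets form the basis B.
Close under arbitrary unions to get τ_{X×Y}; counting gives |τ_{X×Y}| = 64.


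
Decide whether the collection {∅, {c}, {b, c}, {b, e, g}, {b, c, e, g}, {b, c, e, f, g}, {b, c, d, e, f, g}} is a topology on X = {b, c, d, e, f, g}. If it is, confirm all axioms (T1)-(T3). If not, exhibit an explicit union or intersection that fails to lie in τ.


τ is NOT a topology on X.

Axiom (T1): ∅ ∈ τ? Yes; X ∈ τ? Yes.
Axiom (T2/T3): check pairwise unions and intersections of members of τ.
Counterexample for (T3): {b, c} ∩ {b, e, g} = {b} ∉ τ. Therefore τ is NOT a topology.


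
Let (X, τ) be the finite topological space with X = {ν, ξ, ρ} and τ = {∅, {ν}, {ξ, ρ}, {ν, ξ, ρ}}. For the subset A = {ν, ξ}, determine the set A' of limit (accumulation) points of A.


A' = {ρ}

For each x ∈ X, list the open sets U ∈ τ with x ∈ U, then check whether U ∩ (A ∖ {x}) ≠ ∅ for every such U.
  x = ν: open {ν} ∋ x has {ν} ∩ (A ∖ {ν}) = ∅, so x is NOT a limit point.
  x = ξ: open {ξ, ρ} ∋ x has {ξ, ρ} ∩ (A ∖ {ξ}) = ∅, so x is NOT a limit point.
  x = ρ: opens ∋ x are {ξ, ρ}, {ν, ξ, ρ}; each meets A ∖ {ρ}, so x IS a limit point.
Collecting: A' = {ρ}.


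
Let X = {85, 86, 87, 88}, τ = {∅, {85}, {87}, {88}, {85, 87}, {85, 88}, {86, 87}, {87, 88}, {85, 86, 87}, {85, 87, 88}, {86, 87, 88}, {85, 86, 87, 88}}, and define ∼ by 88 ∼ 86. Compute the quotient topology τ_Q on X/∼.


X/∼ = {[85], [86=88], [87]}; |τ_Q| = 6.

Equivalence classes: [85], [86=88], [87].
Quotient map π: X → X/∼ sends 85 ↦ [85], 86 ↦ [86=88], 87 ↦ [87], 88 ↦ [86=88].
For each subset V ⊆ X/∼, compute π^{-1}(V) ⊆ X and check whether π^{-1}(V) ∈ τ. V is open in τ_Q iff π^{-1}(V) ∈ τ.
  V = {}: π^{-1}(V) = ∅ ∈ τ ✓.
  V = {[85]}: π^{-1}(V) = {85} ∈ τ ✓.
  V = {[86=88]}: π^{-1}(V) = {86, 88} ∉ τ ✗.
  V = {[85], [86=88]}: π^{-1}(V) = {85, 86, 88} ∉ τ ✗.
  V = {[87]}: π^{-1}(V) = {87} ∈ τ ✓.
  V = {[85], [87]}: π^{-1}(V) = {85, 87} ∈ τ ✓.
  V = {[86=88], [87]}: π^{-1}(V) = {86, 87, 88} ∈ τ ✓.
  V = {[85], [86=88], [87]}: π^{-1}(V) = {85, 86, 87, 88} ∈ τ ✓.
Open sets in the quotient: τ_Q = {{}, {[85]}, {[87]}, {[85], [87]}, {[86=88], [87]}, {[85], [86=88], [87]}} (6 elements).


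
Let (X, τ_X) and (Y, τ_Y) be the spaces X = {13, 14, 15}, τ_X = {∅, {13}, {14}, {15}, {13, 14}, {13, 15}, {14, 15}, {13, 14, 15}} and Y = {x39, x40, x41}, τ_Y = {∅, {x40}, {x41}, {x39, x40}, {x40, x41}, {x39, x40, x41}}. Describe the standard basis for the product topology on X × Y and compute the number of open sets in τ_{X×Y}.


Basis B = {∅ × ∅, {13} × {x40}, {13} × {x41}, {14} × {x40}, {14} × {x41}, {15} × {x40}, {15} × {x41}, {13} × {x39, x40}, {13} × {x40, x41}, {13, 14} × {x40}, {13, 15} × {x40}, {13, 14} × {x41}, {13, 15} × {x41}, {14} × {x39, x40}, {14} × {x40, x41}, {14, 15} × {x40}, {14, 15} × {x41}, {15} × {x39, x40}, {15} × {x40, x41}, {13} × {x39, x40, x41}, {13, 14, 15} × {x40}, {13, 14, 15} × {x41}, {14} × {x39, x40, x41}, {15} × {x39, x40, x41}, {13, 14} × {x39, x40}, {13, 15} × {x39, x40}, {13, 14} × {x40, x41}, {13, 15} × {x40, x41}, {14, 15} × {x39, x40}, {14, 15} × {x40, x41}, {13, 14} × {x39, x40, x41}, {13, 15} × {x39, x40, x41}, {13, 14, 15} × {x39, x40}, {13, 14, 15} × {x40, x41}, {14, 15} × {x39, x40, x41}, {13, 14, 15} × {x39, x40, x41}}; |τ_{X×Y}| = 216.

Enumerate products U × V with U ∈ τ_X, V ∈ τ_Y (deduplicated):
  ∅ × ∅ = {} (∅)
  {13} × {x40} = {(13,x40)}
  {13} × {x41} = {(13,x41)}
  {14} × {x40} = {(14,x40)}
  {14} × {x41} = {(14,x41)}
  {15} × {x40} = {(15,x40)}
  {15} × {x41} = {(15,x41)}
  {13} × {x39, x40} = {(13,x39), (13,x40)}
  {13} × {x40, x41} = {(13,x40), (13,x41)}
  {13, 14} × {x40} = {(13,x40), (14,x40)}
  {13, 15} × {x40} = {(13,x40), (15,x40)}
  {13, 14} × {x41} = {(13,x41), (14,x41)}
  {13, 15} × {x41} = {(13,x41), (15,x41)}
  {14} × {x39, x40} = {(14,x39), (14,x40)}
  {14} × {x40, x41} = {(14,x40), (14,x41)}
  {14, 15} × {x40} = {(14,x40), (15,x40)}
  {14, 15} × {x41} = {(14,x41), (15,x41)}
  {15} × {x39, x40} = {(15,x39), (15,x40)}
  {15} × {x40, x41} = {(15,x40), (15,x41)}
  {13} × {x39, x40, x41} = {(13,x39), (13,x40), (13,x41)}
  {13, 14, 15} × {x40} = {(13,x40), (14,x40), (15,x40)}
  {13, 14, 15} × {x41} = {(13,x41), (14,x41), (15,x41)}
  {14} × {x39, x40, x41} = {(14,x39), (14,x40), (14,x41)}
  {15} × {x39, x40, x41} = {(15,x39), (15,x40), (15,x41)}
  {13, 14} × {x39, x40} = {(13,x39), (13,x40), (14,x39), (14,x40)}
  {13, 15} × {x39, x40} = {(13,x39), (13,x40), (15,x39), (15,x40)}
  {13, 14} × {x40, x41} = {(13,x40), (13,x41), (14,x40), (14,x41)}
  {13, 15} × {x40, x41} = {(13,x40), (13,x41), (15,x40), (15,x41)}
  {14, 15} × {x39, x40} = {(14,x39), (14,x40), (15,x39), (15,x40)}
  {14, 15} × {x40, x41} = {(14,x40), (14,x41), (15,x40), (15,x41)}
  {13, 14} × {x39, x40, x41} = {(13,x39), (13,x40), (13,x41), (14,x39), (14,x40), (14,x41)}
  {13, 15} × {x39, x40, x41} = {(13,x39), (13,x40), (13,x41), (15,x39), (15,x40), (15,x41)}
  {13, 14, 15} × {x39, x40} = {(13,x39), (13,x40), (14,x39), (14,x40), (15,x39), (15,x40)}
  {13, 14, 15} × {x40, x41} = {(13,x40), (13,x41), (14,x40), (14,x41), (15,x40), (15,x41)}
  {14, 15} × {x39, x40, x41} = {(14,x39), (14,x40), (14,x41), (15,x39), (15,x40), (15,x41)}
  {13, 14, 15} × {x39, x40, x41} = {(13,x39), (13,x40), (13,x41), (14,x39), (14,x40), (14,x41), (15,x39), (15,x40), (15,x41)}
These 36 distinct sets form the basis B.
Close under arbitrary unions to get τ_{X×Y}; counting gives |τ_{X×Y}| = 216.


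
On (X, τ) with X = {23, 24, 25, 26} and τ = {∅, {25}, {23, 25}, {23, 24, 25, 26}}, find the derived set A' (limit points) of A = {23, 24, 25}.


A' = {23, 24, 26}

For each x ∈ X, list the open sets U ∈ τ with x ∈ U, then check whether U ∩ (A ∖ {x}) ≠ ∅ for every such U.
  x = 23: opens ∋ x are {23, 25}, {23, 24, 25, 26}; each meets A ∖ {23}, so x IS a limit point.
  x = 24: opens ∋ x are {23, 24, 25, 26}; each meets A ∖ {24}, so x IS a limit point.
  x = 25: open {25} ∋ x has {25} ∩ (A ∖ {25}) = ∅, so x is NOT a limit point.
  x = 26: opens ∋ x are {23, 24, 25, 26}; each meets A ∖ {26}, so x IS a limit point.
Collecting: A' = {23, 24, 26}.


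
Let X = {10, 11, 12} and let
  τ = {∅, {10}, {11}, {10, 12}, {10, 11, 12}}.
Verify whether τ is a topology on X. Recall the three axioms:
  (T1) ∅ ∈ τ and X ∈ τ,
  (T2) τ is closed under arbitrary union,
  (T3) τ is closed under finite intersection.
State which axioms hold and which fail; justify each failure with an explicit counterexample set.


τ is NOT a topology on X.

Axiom (T1): ∅ ∈ τ? Yes; X ∈ τ? Yes.
Axiom (T2/T3): check pairwise unions and intersections of members of τ.
Counterexample for (T2): {10} ∪ {11} = {10, 11} ∉ τ. Therefore τ is NOT a topology.


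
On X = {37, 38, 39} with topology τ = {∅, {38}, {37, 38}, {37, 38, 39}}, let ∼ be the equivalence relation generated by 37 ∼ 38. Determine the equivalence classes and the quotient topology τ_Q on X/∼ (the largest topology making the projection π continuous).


X/∼ = {[37=38], [39]}; |τ_Q| = 3.

Equivalence classes: [37=38], [39].
Quotient map π: X → X/∼ sends 37 ↦ [37=38], 38 ↦ [37=38], 39 ↦ [39].
For each subset V ⊆ X/∼, compute π^{-1}(V) ⊆ X and check whether π^{-1}(V) ∈ τ. V is open in τ_Q iff π^{-1}(V) ∈ τ.
  V = {}: π^{-1}(V) = ∅ ∈ τ ✓.
  V = {[37=38]}: π^{-1}(V) = {37, 38} ∈ τ ✓.
  V = {[39]}: π^{-1}(V) = {39} ∉ τ ✗.
  V = {[37=38], [39]}: π^{-1}(V) = {37, 38, 39} ∈ τ ✓.
Open sets in the quotient: τ_Q = {{}, {[37=38]}, {[37=38], [39]}} (3 elements).


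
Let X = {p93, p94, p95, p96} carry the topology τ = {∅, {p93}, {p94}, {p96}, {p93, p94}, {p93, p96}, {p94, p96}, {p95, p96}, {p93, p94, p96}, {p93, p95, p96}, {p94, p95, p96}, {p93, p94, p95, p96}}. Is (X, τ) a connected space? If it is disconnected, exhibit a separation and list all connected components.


(X, τ) is disconnected; components = [{p93}, {p94}, {p95, p96}].

Find clopen sets (U ∈ τ with X ∖ U ∈ τ):
  U = ∅, X ∖ U = {p93, p94, p95, p96} — both open, so U is clopen.
  U = {p93}, X ∖ U = {p94, p95, p96} — both open, so U is clopen.
  U = {p94}, X ∖ U = {p93, p95, p96} — both open, so U is clopen.
  U = {p93, p94}, X ∖ U = {p95, p96} — both open, so U is clopen.
  U = {p95, p96}, X ∖ U = {p93, p94} — both open, so U is clopen.
  U = {p93, p95, p96}, X ∖ U = {p94} — both open, so U is clopen.
  U = {p94, p95, p96}, X ∖ U = {p93} — both open, so U is clopen.
  U = {p93, p94, p95, p96}, X ∖ U = ∅ — both open, so U is clopen.
Nontrivial clopen(s) exist: e.g. {p94, p95, p96}. So (X, τ) is disconnected.
Compute connected components by grouping points that agree on all clopens:
  component: {p93}
  component: {p94}
  component: {p95, p96}


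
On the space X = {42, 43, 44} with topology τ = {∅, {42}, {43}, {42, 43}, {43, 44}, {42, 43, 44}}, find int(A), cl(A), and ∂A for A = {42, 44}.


int(A) = {42}, cl(A) = {42, 44}, ∂A = {44}.

Closed sets in (X, τ) are complements of opens:
  closed(X, τ) = {∅, {42}, {44}, {42, 44}, {43, 44}, {42, 43, 44}}.
int(A) = ⋃ {U ∈ τ : U ⊆ A}. Opens contained in A: ∅, {42}.
Taking the union of these: int(A) = {42}.
cl(A) = ⋂ {C closed : A ⊆ C}. Closed sets containing A: {42, 44}, {42, 43, 44}.
Intersecting these: cl(A) = {42, 44}.
∂A = cl(A) ∖ int(A) = {42, 44} ∖ {42} = {44}.


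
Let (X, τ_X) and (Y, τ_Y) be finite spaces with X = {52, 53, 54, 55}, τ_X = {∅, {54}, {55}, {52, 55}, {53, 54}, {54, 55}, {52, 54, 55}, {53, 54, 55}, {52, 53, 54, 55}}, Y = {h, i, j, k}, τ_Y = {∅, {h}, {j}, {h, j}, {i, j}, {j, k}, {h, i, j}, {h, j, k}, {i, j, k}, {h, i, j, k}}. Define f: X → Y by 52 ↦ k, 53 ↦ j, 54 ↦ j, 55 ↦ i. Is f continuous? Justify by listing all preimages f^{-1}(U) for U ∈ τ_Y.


f is NOT continuous.

Compute f^{-1}(U) for each U ∈ τ_Y:
  U = ∅: f^{-1}(U) = ∅ ∈ τ_X ✓.
  U = {h}: f^{-1}(U) = ∅ ∈ τ_X ✓.
  U = {j}: f^{-1}(U) = {53, 54} ∈ τ_X ✓.
  U = {h, j}: f^{-1}(U) = {53, 54} ∈ τ_X ✓.
  U = {i, j}: f^{-1}(U) = {53, 54, 55} ∈ τ_X ✓.
  U = {j, k}: f^{-1}(U) = {52, 53, 54} ∉ τ_X ✗.
  U = {h, i, j}: f^{-1}(U) = {53, 54, 55} ∈ τ_X ✓.
  U = {h, j, k}: f^{-1}(U) = {52, 53, 54} ∉ τ_X ✗.
  U = {i, j, k}: f^{-1}(U) = {52, 53, 54, 55} ∈ τ_X ✓.
  U = {h, i, j, k}: f^{-1}(U) = {52, 53, 54, 55} ∈ τ_X ✓.
Found U = {j, k} with f^{-1}(U) = {52, 53, 54} not in τ_X. Therefore f is NOT continuous.


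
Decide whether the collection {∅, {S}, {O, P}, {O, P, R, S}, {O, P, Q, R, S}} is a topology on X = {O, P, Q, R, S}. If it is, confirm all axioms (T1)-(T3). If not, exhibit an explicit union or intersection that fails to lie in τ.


τ is NOT a topology on X.

Axiom (T1): ∅ ∈ τ? Yes; X ∈ τ? Yes.
Axiom (T2/T3): check pairwise unions and intersections of members of τ.
Counterexample for (T2): {S} ∪ {O, P} = {O, P, S} ∉ τ. Therefore τ is NOT a topology.


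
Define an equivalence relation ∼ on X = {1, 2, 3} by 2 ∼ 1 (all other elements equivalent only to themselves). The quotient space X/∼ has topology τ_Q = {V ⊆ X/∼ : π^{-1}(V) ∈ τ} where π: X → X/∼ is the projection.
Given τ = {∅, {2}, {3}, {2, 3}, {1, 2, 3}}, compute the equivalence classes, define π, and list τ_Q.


X/∼ = {[1=2], [3]}; |τ_Q| = 3.

Equivalence classes: [1=2], [3].
Quotient map π: X → X/∼ sends 1 ↦ [1=2], 2 ↦ [1=2], 3 ↦ [3].
For each subset V ⊆ X/∼, compute π^{-1}(V) ⊆ X and check whether π^{-1}(V) ∈ τ. V is open in τ_Q iff π^{-1}(V) ∈ τ.
  V = {}: π^{-1}(V) = ∅ ∈ τ ✓.
  V = {[1=2]}: π^{-1}(V) = {1, 2} ∉ τ ✗.
  V = {[3]}: π^{-1}(V) = {3} ∈ τ ✓.
  V = {[1=2], [3]}: π^{-1}(V) = {1, 2, 3} ∈ τ ✓.
Open sets in the quotient: τ_Q = {{}, {[3]}, {[1=2], [3]}} (3 elements).


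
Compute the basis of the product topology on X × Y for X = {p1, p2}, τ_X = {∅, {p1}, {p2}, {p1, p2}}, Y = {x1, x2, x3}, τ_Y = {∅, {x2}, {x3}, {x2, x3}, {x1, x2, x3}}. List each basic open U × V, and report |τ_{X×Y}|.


Basis B = {∅ × ∅, {p1} × {x2}, {p1} × {x3}, {p2} × {x2}, {p2} × {x3}, {p1} × {x2, x3}, {p1, p2} × {x2}, {p1, p2} × {x3}, {p2} × {x2, x3}, {p1} × {x1, x2, x3}, {p2} × {x1, x2, x3}, {p1, p2} × {x2, x3}, {p1, p2} × {x1, x2, x3}}; |τ_{X×Y}| = 25.

Enumerate products U × V with U ∈ τ_X, V ∈ τ_Y (deduplicated):
  ∅ × ∅ = {} (∅)
  {p1} × {x2} = {(p1,x2)}
  {p1} × {x3} = {(p1,x3)}
  {p2} × {x2} = {(p2,x2)}
  {p2} × {x3} = {(p2,x3)}
  {p1} × {x2, x3} = {(p1,x2), (p1,x3)}
  {p1, p2} × {x2} = {(p1,x2), (p2,x2)}
  {p1, p2} × {x3} = {(p1,x3), (p2,x3)}
  {p2} × {x2, x3} = {(p2,x2), (p2,x3)}
  {p1} × {x1, x2, x3} = {(p1,x1), (p1,x2), (p1,x3)}
  {p2} × {x1, x2, x3} = {(p2,x1), (p2,x2), (p2,x3)}
  {p1, p2} × {x2, x3} = {(p1,x2), (p1,x3), (p2,x2), (p2,x3)}
  {p1, p2} × {x1, x2, x3} = {(p1,x1), (p1,x2), (p1,x3), (p2,x1), (p2,x2), (p2,x3)}
These 13 distinct sets form the basis B.
Close under arbitrary unions to get τ_{X×Y}; counting gives |τ_{X×Y}| = 25.


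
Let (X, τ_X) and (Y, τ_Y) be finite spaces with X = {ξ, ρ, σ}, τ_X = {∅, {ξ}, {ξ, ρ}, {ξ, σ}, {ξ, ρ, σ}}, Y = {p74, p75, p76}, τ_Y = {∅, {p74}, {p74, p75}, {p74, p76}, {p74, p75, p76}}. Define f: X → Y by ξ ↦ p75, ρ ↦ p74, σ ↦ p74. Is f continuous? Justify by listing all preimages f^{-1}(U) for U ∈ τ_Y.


f is NOT continuous.

Compute f^{-1}(U) for each U ∈ τ_Y:
  U = ∅: f^{-1}(U) = ∅ ∈ τ_X ✓.
  U = {p74}: f^{-1}(U) = {ρ, σ} ∉ τ_X ✗.
  U = {p74, p75}: f^{-1}(U) = {ξ, ρ, σ} ∈ τ_X ✓.
  U = {p74, p76}: f^{-1}(U) = {ρ, σ} ∉ τ_X ✗.
  U = {p74, p75, p76}: f^{-1}(U) = {ξ, ρ, σ} ∈ τ_X ✓.
Found U = {p74} with f^{-1}(U) = {ρ, σ} not in τ_X. Therefore f is NOT continuous.


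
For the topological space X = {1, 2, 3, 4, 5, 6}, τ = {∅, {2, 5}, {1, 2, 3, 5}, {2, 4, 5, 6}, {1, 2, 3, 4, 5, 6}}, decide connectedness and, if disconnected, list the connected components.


(X, τ) is connected.

Find clopen sets (U ∈ τ with X ∖ U ∈ τ):
  U = ∅, X ∖ U = {1, 2, 3, 4, 5, 6} — both open, so U is clopen.
  U = {1, 2, 3, 4, 5, 6}, X ∖ U = ∅ — both open, so U is clopen.
Only trivial clopens (∅ and X) exist, so (X, τ) is connected.
Compute connected components by grouping points that agree on all clopens:
  component: {1, 2, 3, 4, 5, 6}


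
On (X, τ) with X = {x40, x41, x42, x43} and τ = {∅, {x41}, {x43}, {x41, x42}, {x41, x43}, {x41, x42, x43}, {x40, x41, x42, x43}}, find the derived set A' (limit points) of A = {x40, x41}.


A' = {x40, x42}

For each x ∈ X, list the open sets U ∈ τ with x ∈ U, then check whether U ∩ (A ∖ {x}) ≠ ∅ for every such U.
  x = x40: opens ∋ x are {x40, x41, x42, x43}; each meets A ∖ {x40}, so x IS a limit point.
  x = x41: open {x41} ∋ x has {x41} ∩ (A ∖ {x41}) = ∅, so x is NOT a limit point.
  x = x42: opens ∋ x are {x41, x42}, {x41, x42, x43}, {x40, x41, x42, x43}; each meets A ∖ {x42}, so x IS a limit point.
  x = x43: open {x43} ∋ x has {x43} ∩ (A ∖ {x43}) = ∅, so x is NOT a limit point.
Collecting: A' = {x40, x42}.


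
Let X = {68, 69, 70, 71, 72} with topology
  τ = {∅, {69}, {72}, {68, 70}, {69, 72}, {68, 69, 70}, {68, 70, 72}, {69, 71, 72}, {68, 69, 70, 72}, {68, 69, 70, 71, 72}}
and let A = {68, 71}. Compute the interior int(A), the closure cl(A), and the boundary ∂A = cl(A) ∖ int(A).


int(A) = ∅, cl(A) = {68, 70, 71}, ∂A = {68, 70, 71}.

Closed sets in (X, τ) are complements of opens:
  closed(X, τ) = {∅, {71}, {68, 70}, {69, 71}, {71, 72}, {68, 70, 71}, {69, 71, 72}, {68, 69, 70, 71}, {68, 70, 71, 72}, {68, 69, 70, 71, 72}}.
int(A) = ⋃ {U ∈ τ : U ⊆ A}. Opens contained in A: ∅.
Taking the union of these: int(A) = ∅.
cl(A) = ⋂ {C closed : A ⊆ C}. Closed sets containing A: {68, 70, 71}, {68, 69, 70, 71}, {68, 70, 71, 72}, {68, 69, 70, 71, 72}.
Intersecting these: cl(A) = {68, 70, 71}.
∂A = cl(A) ∖ int(A) = {68, 70, 71} ∖ ∅ = {68, 70, 71}.


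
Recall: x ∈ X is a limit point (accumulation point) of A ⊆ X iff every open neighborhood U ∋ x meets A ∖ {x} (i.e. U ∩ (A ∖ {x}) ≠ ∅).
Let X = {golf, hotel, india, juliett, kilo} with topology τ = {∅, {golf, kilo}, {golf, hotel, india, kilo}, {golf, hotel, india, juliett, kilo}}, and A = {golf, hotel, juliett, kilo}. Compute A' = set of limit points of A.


A' = {golf, hotel, india, juliett, kilo}

For each x ∈ X, list the open sets U ∈ τ with x ∈ U, then check whether U ∩ (A ∖ {x}) ≠ ∅ for every such U.
  x = golf: opens ∋ x are {golf, kilo}, {golf, hotel, india, kilo}, {golf, hotel, india, juliett, kilo}; each meets A ∖ {golf}, so x IS a limit point.
  x = hotel: opens ∋ x are {golf, hotel, india, kilo}, {golf, hotel, india, juliett, kilo}; each meets A ∖ {hotel}, so x IS a limit point.
  x = india: opens ∋ x are {golf, hotel, india, kilo}, {golf, hotel, india, juliett, kilo}; each meets A ∖ {india}, so x IS a limit point.
  x = juliett: opens ∋ x are {golf, hotel, india, juliett, kilo}; each meets A ∖ {juliett}, so x IS a limit point.
  x = kilo: opens ∋ x are {golf, kilo}, {golf, hotel, india, kilo}, {golf, hotel, india, juliett, kilo}; each meets A ∖ {kilo}, so x IS a limit point.
Collecting: A' = {golf, hotel, india, juliett, kilo}.


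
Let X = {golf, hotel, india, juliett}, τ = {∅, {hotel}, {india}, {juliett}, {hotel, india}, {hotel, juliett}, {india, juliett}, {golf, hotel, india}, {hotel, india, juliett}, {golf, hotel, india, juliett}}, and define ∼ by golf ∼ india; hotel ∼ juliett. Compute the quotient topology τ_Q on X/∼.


X/∼ = {[golf=india], [hotel=juliett]}; |τ_Q| = 3.

Equivalence classes: [golf=india], [hotel=juliett].
Quotient map π: X → X/∼ sends golf ↦ [golf=india], hotel ↦ [hotel=juliett], india ↦ [golf=india], juliett ↦ [hotel=juliett].
For each subset V ⊆ X/∼, compute π^{-1}(V) ⊆ X and check whether π^{-1}(V) ∈ τ. V is open in τ_Q iff π^{-1}(V) ∈ τ.
  V = {}: π^{-1}(V) = ∅ ∈ τ ✓.
  V = {[golf=india]}: π^{-1}(V) = {golf, india} ∉ τ ✗.
  V = {[hotel=juliett]}: π^{-1}(V) = {hotel, juliett} ∈ τ ✓.
  V = {[golf=india], [hotel=juliett]}: π^{-1}(V) = {golf, hotel, india, juliett} ∈ τ ✓.
Open sets in the quotient: τ_Q = {{}, {[hotel=juliett]}, {[golf=india], [hotel=juliett]}} (3 elements).


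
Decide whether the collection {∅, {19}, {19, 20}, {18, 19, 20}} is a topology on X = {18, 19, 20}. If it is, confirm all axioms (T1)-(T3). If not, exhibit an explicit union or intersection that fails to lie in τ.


τ IS a topology on X.

Axiom (T1): ∅ ∈ τ? Yes; X ∈ τ? Yes.
Axiom (T2/T3): check pairwise unions and intersections of members of τ.
All pairwise intersections and unions checked — each lies in τ. Therefore τ satisfies (T1), (T2), (T3): it IS a topology on X.


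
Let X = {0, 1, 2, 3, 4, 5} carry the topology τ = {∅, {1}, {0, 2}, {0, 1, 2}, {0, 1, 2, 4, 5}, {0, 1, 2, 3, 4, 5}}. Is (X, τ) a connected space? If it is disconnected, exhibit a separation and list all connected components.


(X, τ) is connected.

Find clopen sets (U ∈ τ with X ∖ U ∈ τ):
  U = ∅, X ∖ U = {0, 1, 2, 3, 4, 5} — both open, so U is clopen.
  U = {0, 1, 2, 3, 4, 5}, X ∖ U = ∅ — both open, so U is clopen.
Only trivial clopens (∅ and X) exist, so (X, τ) is connected.
Compute connected components by grouping points that agree on all clopens:
  component: {0, 1, 2, 3, 4, 5}


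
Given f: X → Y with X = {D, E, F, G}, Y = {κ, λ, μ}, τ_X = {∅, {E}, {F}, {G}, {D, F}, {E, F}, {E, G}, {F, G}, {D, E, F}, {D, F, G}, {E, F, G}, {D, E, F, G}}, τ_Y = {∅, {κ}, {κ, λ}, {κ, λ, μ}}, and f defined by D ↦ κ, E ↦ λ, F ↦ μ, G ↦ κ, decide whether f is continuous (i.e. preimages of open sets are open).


f is NOT continuous.

Compute f^{-1}(U) for each U ∈ τ_Y:
  U = ∅: f^{-1}(U) = ∅ ∈ τ_X ✓.
  U = {κ}: f^{-1}(U) = {D, G} ∉ τ_X ✗.
  U = {κ, λ}: f^{-1}(U) = {D, E, G} ∉ τ_X ✗.
  U = {κ, λ, μ}: f^{-1}(U) = {D, E, F, G} ∈ τ_X ✓.
Found U = {κ} with f^{-1}(U) = {D, G} not in τ_X. Therefore f is NOT continuous.


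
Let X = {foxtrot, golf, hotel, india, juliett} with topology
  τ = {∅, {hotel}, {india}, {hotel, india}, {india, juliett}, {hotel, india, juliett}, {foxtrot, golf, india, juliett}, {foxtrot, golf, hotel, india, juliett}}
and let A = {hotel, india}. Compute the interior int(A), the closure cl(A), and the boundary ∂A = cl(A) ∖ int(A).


int(A) = {hotel, india}, cl(A) = {foxtrot, golf, hotel, india, juliett}, ∂A = {foxtrot, golf, juliett}.

Closed sets in (X, τ) are complements of opens:
  closed(X, τ) = {∅, {hotel}, {foxtrot, golf}, {foxtrot, golf, hotel}, {foxtrot, golf, juliett}, {foxtrot, golf, hotel, juliett}, {foxtrot, golf, india, juliett}, {foxtrot, golf, hotel, india, juliett}}.
int(A) = ⋃ {U ∈ τ : U ⊆ A}. Opens contained in A: ∅, {hotel}, {india}, {hotel, india}.
Taking the union of these: int(A) = {hotel, india}.
cl(A) = ⋂ {C closed : A ⊆ C}. Closed sets containing A: {foxtrot, golf, hotel, india, juliett}.
Intersecting these: cl(A) = {foxtrot, golf, hotel, india, juliett}.
∂A = cl(A) ∖ int(A) = {foxtrot, golf, hotel, india, juliett} ∖ {hotel, india} = {foxtrot, golf, juliett}.


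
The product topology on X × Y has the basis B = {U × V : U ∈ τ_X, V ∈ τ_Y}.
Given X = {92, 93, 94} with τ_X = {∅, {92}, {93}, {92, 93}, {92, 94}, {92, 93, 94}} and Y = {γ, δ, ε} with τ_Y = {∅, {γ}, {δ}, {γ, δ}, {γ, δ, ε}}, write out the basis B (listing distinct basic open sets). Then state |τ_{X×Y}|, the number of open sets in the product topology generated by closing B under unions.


Basis B = {∅ × ∅, {92} × {γ}, {92} × {δ}, {93} × {γ}, {93} × {δ}, {92} × {γ, δ}, {92, 93} × {γ}, {92, 94} × {γ}, {92, 93} × {δ}, {92, 94} × {δ}, {93} × {γ, δ}, {92} × {γ, δ, ε}, {92, 93, 94} × {γ}, {92, 93, 94} × {δ}, {93} × {γ, δ, ε}, {92, 93} × {γ, δ}, {92, 94} × {γ, δ}, {92, 93} × {γ, δ, ε}, {92, 94} × {γ, δ, ε}, {92, 93, 94} × {γ, δ}, {92, 93, 94} × {γ, δ, ε}}; |τ_{X×Y}| = 70.

Enumerate products U × V with U ∈ τ_X, V ∈ τ_Y (deduplicated):
  ∅ × ∅ = {} (∅)
  {92} × {γ} = {(92,γ)}
  {92} × {δ} = {(92,δ)}
  {93} × {γ} = {(93,γ)}
  {93} × {δ} = {(93,δ)}
  {92} × {γ, δ} = {(92,γ), (92,δ)}
  {92, 93} × {γ} = {(92,γ), (93,γ)}
  {92, 94} × {γ} = {(92,γ), (94,γ)}
  {92, 93} × {δ} = {(92,δ), (93,δ)}
  {92, 94} × {δ} = {(92,δ), (94,δ)}
  {93} × {γ, δ} = {(93,γ), (93,δ)}
  {92} × {γ, δ, ε} = {(92,γ), (92,δ), (92,ε)}
  {92, 93, 94} × {γ} = {(92,γ), (93,γ), (94,γ)}
  {92, 93, 94} × {δ} = {(92,δ), (93,δ), (94,δ)}
  {93} × {γ, δ, ε} = {(93,γ), (93,δ), (93,ε)}
  {92, 93} × {γ, δ} = {(92,γ), (92,δ), (93,γ), (93,δ)}
  {92, 94} × {γ, δ} = {(92,γ), (92,δ), (94,γ), (94,δ)}
  {92, 93} × {γ, δ, ε} = {(92,γ), (92,δ), (92,ε), (93,γ), (93,δ), (93,ε)}
  {92, 94} × {γ, δ, ε} = {(92,γ), (92,δ), (92,ε), (94,γ), (94,δ), (94,ε)}
  {92, 93, 94} × {γ, δ} = {(92,γ), (92,δ), (93,γ), (93,δ), (94,γ), (94,δ)}
  {92, 93, 94} × {γ, δ, ε} = {(92,γ), (92,δ), (92,ε), (93,γ), (93,δ), (93,ε), (94,γ), (94,δ), (94,ε)}
These 21 distinct sets form the basis B.
Close under arbitrary unions to get τ_{X×Y}; counting gives |τ_{X×Y}| = 70.


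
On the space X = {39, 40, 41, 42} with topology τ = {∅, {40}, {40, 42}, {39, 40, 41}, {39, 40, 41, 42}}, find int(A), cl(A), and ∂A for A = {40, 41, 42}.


int(A) = {40, 42}, cl(A) = {39, 40, 41, 42}, ∂A = {39, 41}.

Closed sets in (X, τ) are complements of opens:
  closed(X, τ) = {∅, {42}, {39, 41}, {39, 41, 42}, {39, 40, 41, 42}}.
int(A) = ⋃ {U ∈ τ : U ⊆ A}. Opens contained in A: ∅, {40}, {40, 42}.
Taking the union of these: int(A) = {40, 42}.
cl(A) = ⋂ {C closed : A ⊆ C}. Closed sets containing A: {39, 40, 41, 42}.
Intersecting these: cl(A) = {39, 40, 41, 42}.
∂A = cl(A) ∖ int(A) = {39, 40, 41, 42} ∖ {40, 42} = {39, 41}.


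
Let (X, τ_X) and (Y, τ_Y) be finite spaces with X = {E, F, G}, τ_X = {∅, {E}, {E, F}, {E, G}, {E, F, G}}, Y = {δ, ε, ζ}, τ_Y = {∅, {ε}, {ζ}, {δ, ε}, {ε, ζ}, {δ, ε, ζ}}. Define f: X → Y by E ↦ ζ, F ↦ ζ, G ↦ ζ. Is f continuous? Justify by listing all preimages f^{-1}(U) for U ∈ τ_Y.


f IS continuous.

Compute f^{-1}(U) for each U ∈ τ_Y:
  U = ∅: f^{-1}(U) = ∅ ∈ τ_X ✓.
  U = {ε}: f^{-1}(U) = ∅ ∈ τ_X ✓.
  U = {ζ}: f^{-1}(U) = {E, F, G} ∈ τ_X ✓.
  U = {δ, ε}: f^{-1}(U) = ∅ ∈ τ_X ✓.
  U = {ε, ζ}: f^{-1}(U) = {E, F, G} ∈ τ_X ✓.
  U = {δ, ε, ζ}: f^{-1}(U) = {E, F, G} ∈ τ_X ✓.
Every preimage lies in τ_X, so f IS continuous.


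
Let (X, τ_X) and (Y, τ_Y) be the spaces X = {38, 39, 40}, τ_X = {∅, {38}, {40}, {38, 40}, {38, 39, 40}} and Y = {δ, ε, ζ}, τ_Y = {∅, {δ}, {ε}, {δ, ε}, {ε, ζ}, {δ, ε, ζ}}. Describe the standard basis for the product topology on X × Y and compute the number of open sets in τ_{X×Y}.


Basis B = {∅ × ∅, {38} × {δ}, {38} × {ε}, {40} × {δ}, {40} × {ε}, {38} × {δ, ε}, {38, 40} × {δ}, {38} × {ε, ζ}, {38, 40} × {ε}, {40} × {δ, ε}, {40} × {ε, ζ}, {38} × {δ, ε, ζ}, {38, 39, 40} × {δ}, {38, 39, 40} × {ε}, {40} × {δ, ε, ζ}, {38, 40} × {δ, ε}, {38, 40} × {ε, ζ}, {38, 40} × {δ, ε, ζ}, {38, 39, 40} × {δ, ε}, {38, 39, 40} × {ε, ζ}, {38, 39, 40} × {δ, ε, ζ}}; |τ_{X×Y}| = 70.

Enumerate products U × V with U ∈ τ_X, V ∈ τ_Y (deduplicated):
  ∅ × ∅ = {} (∅)
  {38} × {δ} = {(38,δ)}
  {38} × {ε} = {(38,ε)}
  {40} × {δ} = {(40,δ)}
  {40} × {ε} = {(40,ε)}
  {38} × {δ, ε} = {(38,δ), (38,ε)}
  {38, 40} × {δ} = {(38,δ), (40,δ)}
  {38} × {ε, ζ} = {(38,ε), (38,ζ)}
  {38, 40} × {ε} = {(38,ε), (40,ε)}
  {40} × {δ, ε} = {(40,δ), (40,ε)}
  {40} × {ε, ζ} = {(40,ε), (40,ζ)}
  {38} × {δ, ε, ζ} = {(38,δ), (38,ε), (38,ζ)}
  {38, 39, 40} × {δ} = {(38,δ), (39,δ), (40,δ)}
  {38, 39, 40} × {ε} = {(38,ε), (39,ε), (40,ε)}
  {40} × {δ, ε, ζ} = {(40,δ), (40,ε), (40,ζ)}
  {38, 40} × {δ, ε} = {(38,δ), (38,ε), (40,δ), (40,ε)}
  {38, 40} × {ε, ζ} = {(38,ε), (38,ζ), (40,ε), (40,ζ)}
  {38, 40} × {δ, ε, ζ} = {(38,δ), (38,ε), (38,ζ), (40,δ), (40,ε), (40,ζ)}
  {38, 39, 40} × {δ, ε} = {(38,δ), (38,ε), (39,δ), (39,ε), (40,δ), (40,ε)}
  {38, 39, 40} × {ε, ζ} = {(38,ε), (38,ζ), (39,ε), (39,ζ), (40,ε), (40,ζ)}
  {38, 39, 40} × {δ, ε, ζ} = {(38,δ), (38,ε), (38,ζ), (39,δ), (39,ε), (39,ζ), (40,δ), (40,ε), (40,ζ)}
These 21 distinct sets form the basis B.
Close under arbitrary unions to get τ_{X×Y}; counting gives |τ_{X×Y}| = 70.


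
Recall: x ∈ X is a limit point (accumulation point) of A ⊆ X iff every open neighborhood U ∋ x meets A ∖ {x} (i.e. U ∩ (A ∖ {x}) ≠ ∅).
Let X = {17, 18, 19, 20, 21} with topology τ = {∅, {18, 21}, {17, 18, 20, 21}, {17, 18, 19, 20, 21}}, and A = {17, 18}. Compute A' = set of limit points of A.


A' = {17, 19, 20, 21}

For each x ∈ X, list the open sets U ∈ τ with x ∈ U, then check whether U ∩ (A ∖ {x}) ≠ ∅ for every such U.
  x = 17: opens ∋ x are {17, 18, 20, 21}, {17, 18, 19, 20, 21}; each meets A ∖ {17}, so x IS a limit point.
  x = 18: open {18, 21} ∋ x has {18, 21} ∩ (A ∖ {18}) = ∅, so x is NOT a limit point.
  x = 19: opens ∋ x are {17, 18, 19, 20, 21}; each meets A ∖ {19}, so x IS a limit point.
  x = 20: opens ∋ x are {17, 18, 20, 21}, {17, 18, 19, 20, 21}; each meets A ∖ {20}, so x IS a limit point.
  x = 21: opens ∋ x are {18, 21}, {17, 18, 20, 21}, {17, 18, 19, 20, 21}; each meets A ∖ {21}, so x IS a limit point.
Collecting: A' = {17, 19, 20, 21}.


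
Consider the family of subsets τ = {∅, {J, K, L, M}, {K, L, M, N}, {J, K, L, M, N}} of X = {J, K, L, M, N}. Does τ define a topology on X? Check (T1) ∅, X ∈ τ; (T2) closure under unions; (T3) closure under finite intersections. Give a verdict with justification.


τ is NOT a topology on X.

Axiom (T1): ∅ ∈ τ? Yes; X ∈ τ? Yes.
Axiom (T2/T3): check pairwise unions and intersections of members of τ.
Counterexample for (T3): {J, K, L, M} ∩ {K, L, M, N} = {K, L, M} ∉ τ. Therefore τ is NOT a topology.


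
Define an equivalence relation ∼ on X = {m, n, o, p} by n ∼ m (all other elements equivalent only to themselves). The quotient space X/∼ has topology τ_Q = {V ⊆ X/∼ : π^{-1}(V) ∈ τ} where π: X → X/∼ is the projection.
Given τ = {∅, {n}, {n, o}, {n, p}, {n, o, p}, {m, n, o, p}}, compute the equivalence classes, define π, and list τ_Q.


X/∼ = {[m=n], [o], [p]}; |τ_Q| = 2.

Equivalence classes: [m=n], [o], [p].
Quotient map π: X → X/∼ sends m ↦ [m=n], n ↦ [m=n], o ↦ [o], p ↦ [p].
For each subset V ⊆ X/∼, compute π^{-1}(V) ⊆ X and check whether π^{-1}(V) ∈ τ. V is open in τ_Q iff π^{-1}(V) ∈ τ.
  V = {}: π^{-1}(V) = ∅ ∈ τ ✓.
  V = {[m=n]}: π^{-1}(V) = {m, n} ∉ τ ✗.
  V = {[o]}: π^{-1}(V) = {o} ∉ τ ✗.
  V = {[m=n], [o]}: π^{-1}(V) = {m, n, o} ∉ τ ✗.
  V = {[p]}: π^{-1}(V) = {p} ∉ τ ✗.
  V = {[m=n], [p]}: π^{-1}(V) = {m, n, p} ∉ τ ✗.
  V = {[o], [p]}: π^{-1}(V) = {o, p} ∉ τ ✗.
  V = {[m=n], [o], [p]}: π^{-1}(V) = {m, n, o, p} ∈ τ ✓.
Open sets in the quotient: τ_Q = {{}, {[m=n], [o], [p]}} (2 elements).


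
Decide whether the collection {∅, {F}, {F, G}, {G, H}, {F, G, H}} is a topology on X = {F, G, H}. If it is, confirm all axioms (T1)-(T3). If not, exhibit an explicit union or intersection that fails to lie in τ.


τ is NOT a topology on X.

Axiom (T1): ∅ ∈ τ? Yes; X ∈ τ? Yes.
Axiom (T2/T3): check pairwise unions and intersections of members of τ.
Counterexample for (T3): {F, G} ∩ {G, H} = {G} ∉ τ. Therefore τ is NOT a topology.


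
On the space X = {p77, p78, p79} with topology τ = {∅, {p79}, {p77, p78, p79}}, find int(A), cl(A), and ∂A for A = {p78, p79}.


int(A) = {p79}, cl(A) = {p77, p78, p79}, ∂A = {p77, p78}.

Closed sets in (X, τ) are complements of opens:
  closed(X, τ) = {∅, {p77, p78}, {p77, p78, p79}}.
int(A) = ⋃ {U ∈ τ : U ⊆ A}. Opens contained in A: ∅, {p79}.
Taking the union of these: int(A) = {p79}.
cl(A) = ⋂ {C closed : A ⊆ C}. Closed sets containing A: {p77, p78, p79}.
Intersecting these: cl(A) = {p77, p78, p79}.
∂A = cl(A) ∖ int(A) = {p77, p78, p79} ∖ {p79} = {p77, p78}.


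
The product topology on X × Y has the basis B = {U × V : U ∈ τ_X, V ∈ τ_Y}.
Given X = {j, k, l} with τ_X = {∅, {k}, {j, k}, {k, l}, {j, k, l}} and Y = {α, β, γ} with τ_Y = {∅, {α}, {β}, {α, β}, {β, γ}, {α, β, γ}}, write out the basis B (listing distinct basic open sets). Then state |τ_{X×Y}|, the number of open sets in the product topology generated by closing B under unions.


Basis B = {∅ × ∅, {k} × {α}, {k} × {β}, {j, k} × {α}, {j, k} × {β}, {k} × {α, β}, {k, l} × {α}, {k} × {β, γ}, {k, l} × {β}, {j, k, l} × {α}, {j, k, l} × {β}, {k} × {α, β, γ}, {j, k} × {α, β}, {j, k} × {β, γ}, {k, l} × {α, β}, {k, l} × {β, γ}, {j, k} × {α, β, γ}, {j, k, l} × {α, β}, {j, k, l} × {β, γ}, {k, l} × {α, β, γ}, {j, k, l} × {α, β, γ}}; |τ_{X×Y}| = 70.

Enumerate products U × V with U ∈ τ_X, V ∈ τ_Y (deduplicated):
  ∅ × ∅ = {} (∅)
  {k} × {α} = {(k,α)}
  {k} × {β} = {(k,β)}
  {j, k} × {α} = {(j,α), (k,α)}
  {j, k} × {β} = {(j,β), (k,β)}
  {k} × {α, β} = {(k,α), (k,β)}
  {k, l} × {α} = {(k,α), (l,α)}
  {k} × {β, γ} = {(k,β), (k,γ)}
  {k, l} × {β} = {(k,β), (l,β)}
  {j, k, l} × {α} = {(j,α), (k,α), (l,α)}
  {j, k, l} × {β} = {(j,β), (k,β), (l,β)}
  {k} × {α, β, γ} = {(k,α), (k,β), (k,γ)}
  {j, k} × {α, β} = {(j,α), (j,β), (k,α), (k,β)}
  {j, k} × {β, γ} = {(j,β), (j,γ), (k,β), (k,γ)}
  {k, l} × {α, β} = {(k,α), (k,β), (l,α), (l,β)}
  {k, l} × {β, γ} = {(k,β), (k,γ), (l,β), (l,γ)}
  {j, k} × {α, β, γ} = {(j,α), (j,β), (j,γ), (k,α), (k,β), (k,γ)}
  {j, k, l} × {α, β} = {(j,α), (j,β), (k,α), (k,β), (l,α), (l,β)}
  {j, k, l} × {β, γ} = {(j,β), (j,γ), (k,β), (k,γ), (l,β), (l,γ)}
  {k, l} × {α, β, γ} = {(k,α), (k,β), (k,γ), (l,α), (l,β), (l,γ)}
  {j, k, l} × {α, β, γ} = {(j,α), (j,β), (j,γ), (k,α), (k,β), (k,γ), (l,α), (l,β), (l,γ)}
These 21 distinct sets form the basis B.
Close under arbitrary unions to get τ_{X×Y}; counting gives |τ_{X×Y}| = 70.
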